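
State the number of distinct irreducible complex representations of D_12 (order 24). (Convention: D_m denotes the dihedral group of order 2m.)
9

Why: The number of irreducible complex representations of a finite group equals its number of conjugacy classes. D_12 has 9 conjugacy classes (n/2 + 3 for n even), so D_12 (order 24) has exactly 9 irreducible complex representations.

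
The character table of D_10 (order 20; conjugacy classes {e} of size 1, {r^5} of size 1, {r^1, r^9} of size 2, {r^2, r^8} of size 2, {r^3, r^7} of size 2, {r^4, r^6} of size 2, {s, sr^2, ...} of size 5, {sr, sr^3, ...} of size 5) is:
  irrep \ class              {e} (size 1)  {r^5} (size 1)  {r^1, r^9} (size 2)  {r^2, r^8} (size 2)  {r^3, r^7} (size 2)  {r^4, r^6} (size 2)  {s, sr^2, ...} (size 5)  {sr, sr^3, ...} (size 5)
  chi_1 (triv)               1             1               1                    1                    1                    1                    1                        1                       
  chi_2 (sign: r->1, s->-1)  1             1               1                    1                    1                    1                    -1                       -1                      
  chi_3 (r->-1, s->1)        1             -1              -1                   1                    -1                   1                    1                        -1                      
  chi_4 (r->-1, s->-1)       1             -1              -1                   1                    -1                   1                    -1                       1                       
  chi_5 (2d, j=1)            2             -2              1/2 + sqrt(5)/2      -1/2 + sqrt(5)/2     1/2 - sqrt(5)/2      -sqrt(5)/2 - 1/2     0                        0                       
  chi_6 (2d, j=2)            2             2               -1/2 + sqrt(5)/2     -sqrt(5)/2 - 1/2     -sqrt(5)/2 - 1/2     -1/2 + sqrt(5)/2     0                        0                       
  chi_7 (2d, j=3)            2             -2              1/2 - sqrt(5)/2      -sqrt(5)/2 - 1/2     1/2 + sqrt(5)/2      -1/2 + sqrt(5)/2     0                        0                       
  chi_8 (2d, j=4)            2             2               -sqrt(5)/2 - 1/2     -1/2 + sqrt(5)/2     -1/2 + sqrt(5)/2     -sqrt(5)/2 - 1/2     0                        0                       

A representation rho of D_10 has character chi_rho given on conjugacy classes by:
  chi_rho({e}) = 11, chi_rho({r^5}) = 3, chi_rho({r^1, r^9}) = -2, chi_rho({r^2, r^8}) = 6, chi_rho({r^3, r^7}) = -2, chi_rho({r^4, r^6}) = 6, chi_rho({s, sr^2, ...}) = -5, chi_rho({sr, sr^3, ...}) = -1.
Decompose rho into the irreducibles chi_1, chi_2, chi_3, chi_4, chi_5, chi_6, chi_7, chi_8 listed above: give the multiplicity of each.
Multiplicities: chi_1: 0, chi_2: 3, chi_3: 1, chi_4: 3, chi_5: 0, chi_6: 1, chi_7: 0, chi_8: 1.

Justification: Use <chi_rho, chi> = (1/|G|) sum_C |C| * chi_rho(C) * conj(chi(C)) with |G| = 20 for each irreducible chi in the table:
  <chi_rho, chi_1> = (1/20)[1*(11)*conj(1) + 1*(3)*conj(1) + 2*(-2)*conj(1) + 2*(6)*conj(1) + 2*(-2)*conj(1) + 2*(6)*conj(1) + 5*(-5)*conj(1) + 5*(-1)*conj(1)]
      = (1/20)[(11) + (3) + (-4) + (12) + (-4) + (12) + (-25) + (-5)] = 0/20 = 0
  <chi_rho, chi_2> = (1/20)[1*(11)*conj(1) + 1*(3)*conj(1) + 2*(-2)*conj(1) + 2*(6)*conj(1) + 2*(-2)*conj(1) + 2*(6)*conj(1) + 5*(-5)*conj(-1) + 5*(-1)*conj(-1)]
      = (1/20)[(11) + (3) + (-4) + (12) + (-4) + (12) + (25) + (5)] = 60/20 = 3
  <chi_rho, chi_3> = (1/20)[1*(11)*conj(1) + 1*(3)*conj(-1) + 2*(-2)*conj(-1) + 2*(6)*conj(1) + 2*(-2)*conj(-1) + 2*(6)*conj(1) + 5*(-5)*conj(1) + 5*(-1)*conj(-1)]
      = (1/20)[(11) + (-3) + (4) + (12) + (4) + (12) + (-25) + (5)] = 20/20 = 1
  <chi_rho, chi_4> = (1/20)[1*(11)*conj(1) + 1*(3)*conj(-1) + 2*(-2)*conj(-1) + 2*(6)*conj(1) + 2*(-2)*conj(-1) + 2*(6)*conj(1) + 5*(-5)*conj(-1) + 5*(-1)*conj(1)]
      = (1/20)[(11) + (-3) + (4) + (12) + (4) + (12) + (25) + (-5)] = 60/20 = 3
  <chi_rho, chi_5> = (1/20)[1*(11)*conj(2) + 1*(3)*conj(-2) + 2*(-2)*conj(1/2 + sqrt(5)/2) + 2*(6)*conj(-1/2 + sqrt(5)/2) + 2*(-2)*conj(1/2 - sqrt(5)/2) + 2*(6)*conj(-sqrt(5)/2 - 1/2) + 5*(-5)*conj(0) + 5*(-1)*conj(0)]
      = (1/20)[(22) + (-6) + (-2*sqrt(5) - 2) + (-6 + 6*sqrt(5)) + (-2 + 2*sqrt(5)) + (-6*sqrt(5) - 6) + (0) + (0)] = 0/20 = 0
  <chi_rho, chi_6> = (1/20)[1*(11)*conj(2) + 1*(3)*conj(2) + 2*(-2)*conj(-1/2 + sqrt(5)/2) + 2*(6)*conj(-sqrt(5)/2 - 1/2) + 2*(-2)*conj(-sqrt(5)/2 - 1/2) + 2*(6)*conj(-1/2 + sqrt(5)/2) + 5*(-5)*conj(0) + 5*(-1)*conj(0)]
      = (1/20)[(22) + (6) + (2 - 2*sqrt(5)) + (-6*sqrt(5) - 6) + (2 + 2*sqrt(5)) + (-6 + 6*sqrt(5)) + (0) + (0)] = 20/20 = 1
  <chi_rho, chi_7> = (1/20)[1*(11)*conj(2) + 1*(3)*conj(-2) + 2*(-2)*conj(1/2 - sqrt(5)/2) + 2*(6)*conj(-sqrt(5)/2 - 1/2) + 2*(-2)*conj(1/2 + sqrt(5)/2) + 2*(6)*conj(-1/2 + sqrt(5)/2) + 5*(-5)*conj(0) + 5*(-1)*conj(0)]
      = (1/20)[(22) + (-6) + (-2 + 2*sqrt(5)) + (-6*sqrt(5) - 6) + (-2*sqrt(5) - 2) + (-6 + 6*sqrt(5)) + (0) + (0)] = 0/20 = 0
  <chi_rho, chi_8> = (1/20)[1*(11)*conj(2) + 1*(3)*conj(2) + 2*(-2)*conj(-sqrt(5)/2 - 1/2) + 2*(6)*conj(-1/2 + sqrt(5)/2) + 2*(-2)*conj(-1/2 + sqrt(5)/2) + 2*(6)*conj(-sqrt(5)/2 - 1/2) + 5*(-5)*conj(0) + 5*(-1)*conj(0)]
      = (1/20)[(22) + (6) + (2 + 2*sqrt(5)) + (-6 + 6*sqrt(5)) + (2 - 2*sqrt(5)) + (-6*sqrt(5) - 6) + (0) + (0)] = 20/20 = 1
Dimension check: dim(rho) = sum (mult * dim) = 0*1 + 3*1 + 1*1 + 3*1 + 0*2 + 1*2 + 0*2 + 1*2 = 11 = chi_rho(e) = 11.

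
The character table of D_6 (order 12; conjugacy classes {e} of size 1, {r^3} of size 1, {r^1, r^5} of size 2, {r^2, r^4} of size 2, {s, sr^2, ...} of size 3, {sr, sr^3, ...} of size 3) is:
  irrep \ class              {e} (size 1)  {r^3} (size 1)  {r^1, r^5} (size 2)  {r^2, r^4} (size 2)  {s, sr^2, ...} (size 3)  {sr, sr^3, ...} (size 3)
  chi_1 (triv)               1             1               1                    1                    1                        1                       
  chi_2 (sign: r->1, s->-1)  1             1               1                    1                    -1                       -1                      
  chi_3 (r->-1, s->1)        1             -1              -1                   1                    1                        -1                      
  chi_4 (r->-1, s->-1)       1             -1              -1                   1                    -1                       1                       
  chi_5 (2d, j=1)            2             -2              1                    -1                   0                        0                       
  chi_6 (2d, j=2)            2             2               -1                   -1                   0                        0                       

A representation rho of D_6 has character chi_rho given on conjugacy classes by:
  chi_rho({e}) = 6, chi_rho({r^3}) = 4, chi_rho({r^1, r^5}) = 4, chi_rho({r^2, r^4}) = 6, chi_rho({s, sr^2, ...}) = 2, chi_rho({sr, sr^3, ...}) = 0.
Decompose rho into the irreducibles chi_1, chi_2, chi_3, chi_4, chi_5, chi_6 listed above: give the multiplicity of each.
Multiplicities: chi_1: 3, chi_2: 2, chi_3: 1, chi_4: 0, chi_5: 0, chi_6: 0.

Why: Use <chi_rho, chi> = (1/|G|) sum_C |C| * chi_rho(C) * conj(chi(C)) with |G| = 12 for each irreducible chi in the table:
  <chi_rho, chi_1> = (1/12)[1*(6)*conj(1) + 1*(4)*conj(1) + 2*(4)*conj(1) + 2*(6)*conj(1) + 3*(2)*conj(1) + 3*(0)*conj(1)]
      = (1/12)[(6) + (4) + (8) + (12) + (6) + (0)] = 36/12 = 3
  <chi_rho, chi_2> = (1/12)[1*(6)*conj(1) + 1*(4)*conj(1) + 2*(4)*conj(1) + 2*(6)*conj(1) + 3*(2)*conj(-1) + 3*(0)*conj(-1)]
      = (1/12)[(6) + (4) + (8) + (12) + (-6) + (0)] = 24/12 = 2
  <chi_rho, chi_3> = (1/12)[1*(6)*conj(1) + 1*(4)*conj(-1) + 2*(4)*conj(-1) + 2*(6)*conj(1) + 3*(2)*conj(1) + 3*(0)*conj(-1)]
      = (1/12)[(6) + (-4) + (-8) + (12) + (6) + (0)] = 12/12 = 1
  <chi_rho, chi_4> = (1/12)[1*(6)*conj(1) + 1*(4)*conj(-1) + 2*(4)*conj(-1) + 2*(6)*conj(1) + 3*(2)*conj(-1) + 3*(0)*conj(1)]
      = (1/12)[(6) + (-4) + (-8) + (12) + (-6) + (0)] = 0/12 = 0
  <chi_rho, chi_5> = (1/12)[1*(6)*conj(2) + 1*(4)*conj(-2) + 2*(4)*conj(1) + 2*(6)*conj(-1) + 3*(2)*conj(0) + 3*(0)*conj(0)]
      = (1/12)[(12) + (-8) + (8) + (-12) + (0) + (0)] = 0/12 = 0
  <chi_rho, chi_6> = (1/12)[1*(6)*conj(2) + 1*(4)*conj(2) + 2*(4)*conj(-1) + 2*(6)*conj(-1) + 3*(2)*conj(0) + 3*(0)*conj(0)]
      = (1/12)[(12) + (8) + (-8) + (-12) + (0) + (0)] = 0/12 = 0
Dimension check: dim(rho) = sum (mult * dim) = 3*1 + 2*1 + 1*1 + 0*1 + 0*2 + 0*2 = 6 = chi_rho(e) = 6.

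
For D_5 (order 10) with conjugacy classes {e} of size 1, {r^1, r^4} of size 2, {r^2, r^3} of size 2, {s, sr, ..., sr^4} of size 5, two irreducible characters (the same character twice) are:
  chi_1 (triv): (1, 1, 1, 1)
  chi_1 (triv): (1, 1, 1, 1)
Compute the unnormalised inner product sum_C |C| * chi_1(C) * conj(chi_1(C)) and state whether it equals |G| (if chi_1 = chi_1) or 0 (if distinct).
Sum = 10 = |G| = 10; so <chi_1, chi_1> = 1 (norm-1 confirms irreducibility).

Compute term by term over conjugacy classes (|C| * chi_1(C) * conj(chi_1(C))):
  1*(1)*conj(1) + 2*(1)*conj(1) + 2*(1)*conj(1) + 5*(1)*conj(1)
  = (1) + (2) + (2) + (5)
  = 10.
Dividing by |G| = 10 gives 10/10 = 1, matching the row-orthogonality relation <chi_1, chi_1> = [chi_1 = chi_1].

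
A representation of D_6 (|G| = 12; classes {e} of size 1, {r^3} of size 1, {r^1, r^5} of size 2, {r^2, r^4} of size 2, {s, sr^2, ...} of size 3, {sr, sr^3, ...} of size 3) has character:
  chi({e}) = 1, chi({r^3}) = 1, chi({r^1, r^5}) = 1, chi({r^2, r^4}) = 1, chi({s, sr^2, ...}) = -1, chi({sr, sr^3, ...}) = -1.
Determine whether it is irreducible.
Irreducible: <chi, chi> = 1.

Why: <chi, chi> = (1/|G|) sum_C |C| * |chi(C)|^2 = (1/12)[1*|1|^2 + 1*|1|^2 + 2*|1|^2 + 2*|1|^2 + 3*|-1|^2 + 3*|-1|^2]
  = (1/12)[(1) + (1) + (2) + (2) + (3) + (3)] = 12/12 = 1.
A character is irreducible iff <chi, chi> = 1, so this representation is irreducible.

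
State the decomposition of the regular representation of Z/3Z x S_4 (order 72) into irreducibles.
Each irreducible V_i of dimension d_i appears with multiplicity d_i, i.e. rho_reg = (direct sum over all irreducibles V_i) d_i V_i. The irreducible dimensions for Z/3Z x S_4 are 1, 1, 1, 1, 1, 1, 2, 2, 2, 3, 3, 3, 3, 3, 3: 6 irreducibles of dimension 1, each with multiplicity 1; 3 irreducibles of dimension 2, each with multiplicity 2; 6 irreducibles of dimension 3, each with multiplicity 3. Total dimension 6*1*1 + 3*2*2 + 6*3*3 = 72 = |G|.

Explanation: General theorem: in the regular representation of a finite group G, each irreducible appears with multiplicity equal to its dimension. Check: dim(rho_reg) = sum d_i^2 = 1 + 1 + 1 + 1 + 1 + 1 + 4 + 4 + 4 + 9 + 9 + 9 + 9 + 9 + 9 = 72 = |G|.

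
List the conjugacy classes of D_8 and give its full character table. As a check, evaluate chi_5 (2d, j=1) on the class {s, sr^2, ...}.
Conjugacy classes: {e} of size 1, {r^4} of size 1, {r^1, r^7} of size 2, {r^2, r^6} of size 2, {r^3, r^5} of size 2, {s, sr^2, ...} of size 4, {sr, sr^3, ...} of size 4.
Character table:
  irrep \ class              {e} (size 1)  {r^4} (size 1)  {r^1, r^7} (size 2)  {r^2, r^6} (size 2)  {r^3, r^5} (size 2)  {s, sr^2, ...} (size 4)  {sr, sr^3, ...} (size 4)
  chi_1 (triv)               1             1               1                    1                    1                    1                        1                       
  chi_2 (sign: r->1, s->-1)  1             1               1                    1                    1                    -1                       -1                      
  chi_3 (r->-1, s->1)        1             1               -1                   1                    -1                   1                        -1                      
  chi_4 (r->-1, s->-1)       1             1               -1                   1                    -1                   -1                       1                       
  chi_5 (2d, j=1)            2             -2              sqrt(2)              0                    -sqrt(2)             0                        0                       
  chi_6 (2d, j=2)            2             2               0                    -2                   0                    0                        0                       
  chi_7 (2d, j=3)            2             -2              -sqrt(2)             0                    sqrt(2)              0                        0                       

Spot check: chi_5 (2d, j=1) on {s, sr^2, ...} = 0.

Justification: D_8 has order 2*8 = 16 with 7 conjugacy classes, hence 7 irreducibles. Sum of squared dims 1 + 1 + 1 + 1 + 4 + 4 + 4 = 16 = |G|. Linear characters come from the abelianisation; the 2-dimensional irreps have character r^k -> 2*cos(2*pi*j*k/8), reflections -> 0.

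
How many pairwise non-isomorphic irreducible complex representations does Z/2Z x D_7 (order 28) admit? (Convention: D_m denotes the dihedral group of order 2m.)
10

Reasoning: The number of irreducible complex representations of a finite group equals its number of conjugacy classes. For a direct product, #classes(G x H) = #classes(G) * #classes(H). Z/2Z has 2 classes (abelian), D_7 has 5 classes, so 2 * 5 = 10, so Z/2Z x D_7 (order 28) has exactly 10 irreducible complex representations.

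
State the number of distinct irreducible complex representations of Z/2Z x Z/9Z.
18

The number of irreducible complex representations of a finite group equals its number of conjugacy classes. Z/2Z x Z/9Z is abelian of order 18, so every element is its own conjugacy class: 18 classes, so Z/2Z x Z/9Z (order 18) has exactly 18 irreducible complex representations.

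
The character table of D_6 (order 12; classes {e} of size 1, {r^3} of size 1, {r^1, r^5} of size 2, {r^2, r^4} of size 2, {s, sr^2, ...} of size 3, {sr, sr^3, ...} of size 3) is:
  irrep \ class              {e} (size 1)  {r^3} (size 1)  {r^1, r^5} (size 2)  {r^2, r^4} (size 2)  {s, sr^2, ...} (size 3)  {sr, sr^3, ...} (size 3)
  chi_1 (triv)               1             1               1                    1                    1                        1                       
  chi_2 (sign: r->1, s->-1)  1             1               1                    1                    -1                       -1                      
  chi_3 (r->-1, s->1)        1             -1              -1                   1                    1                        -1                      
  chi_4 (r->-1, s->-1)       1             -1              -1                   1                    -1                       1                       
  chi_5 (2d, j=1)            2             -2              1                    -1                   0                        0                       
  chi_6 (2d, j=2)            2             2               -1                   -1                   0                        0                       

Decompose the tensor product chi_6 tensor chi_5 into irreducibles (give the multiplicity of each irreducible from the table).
chi_6 tensor chi_5 = chi_3 + chi_4 + chi_5 (all other irreducibles have multiplicity 0).

Working: The character of a tensor product is the pointwise product (chi_6 * chi_5)(C) = chi_6(C) * chi_5(C):
  {e}: (2)*(2), {r^3}: (2)*(-2), {r^1, r^5}: (-1)*(1), {r^2, r^4}: (-1)*(-1), {s, sr^2, ...}: (0)*(0), {sr, sr^3, ...}: (0)*(0)
so (chi_6 * chi_5) takes values
  {e} -> 4, {r^3} -> -4, {r^1, r^5} -> -1, {r^2, r^4} -> 1, {s, sr^2, ...} -> 0, {sr, sr^3, ...} -> 0.
Now take the inner product of this character with each irreducible chi from the table, <chi_6*chi_5, chi> = (1/12) sum_C |C| (chi_6*chi_5)(C) conj(chi(C)):
  <chi_6*chi_5, chi_1> = (1/12)[1*(4)*conj(1) + 1*(-4)*conj(1) + 2*(-1)*conj(1) + 2*(1)*conj(1) + 3*(0)*conj(1) + 3*(0)*conj(1)]
      = (1/12)[(4) + (-4) + (-2) + (2) + (0) + (0)] = 0/12 = 0
  <chi_6*chi_5, chi_2> = (1/12)[1*(4)*conj(1) + 1*(-4)*conj(1) + 2*(-1)*conj(1) + 2*(1)*conj(1) + 3*(0)*conj(-1) + 3*(0)*conj(-1)]
      = (1/12)[(4) + (-4) + (-2) + (2) + (0) + (0)] = 0/12 = 0
  <chi_6*chi_5, chi_3> = (1/12)[1*(4)*conj(1) + 1*(-4)*conj(-1) + 2*(-1)*conj(-1) + 2*(1)*conj(1) + 3*(0)*conj(1) + 3*(0)*conj(-1)]
      = (1/12)[(4) + (4) + (2) + (2) + (0) + (0)] = 12/12 = 1
  <chi_6*chi_5, chi_4> = (1/12)[1*(4)*conj(1) + 1*(-4)*conj(-1) + 2*(-1)*conj(-1) + 2*(1)*conj(1) + 3*(0)*conj(-1) + 3*(0)*conj(1)]
      = (1/12)[(4) + (4) + (2) + (2) + (0) + (0)] = 12/12 = 1
  <chi_6*chi_5, chi_5> = (1/12)[1*(4)*conj(2) + 1*(-4)*conj(-2) + 2*(-1)*conj(1) + 2*(1)*conj(-1) + 3*(0)*conj(0) + 3*(0)*conj(0)]
      = (1/12)[(8) + (8) + (-2) + (-2) + (0) + (0)] = 12/12 = 1
  <chi_6*chi_5, chi_6> = (1/12)[1*(4)*conj(2) + 1*(-4)*conj(2) + 2*(-1)*conj(-1) + 2*(1)*conj(-1) + 3*(0)*conj(0) + 3*(0)*conj(0)]
      = (1/12)[(8) + (-8) + (2) + (-2) + (0) + (0)] = 0/12 = 0
Hence the multiplicities are chi_3: 1, chi_4: 1, chi_5: 1. Dimension check: dim(chi_6)*dim(chi_5) = 2*2 = 4 and sum (mult * dim) = 1*1 + 1*1 + 1*2 = 4.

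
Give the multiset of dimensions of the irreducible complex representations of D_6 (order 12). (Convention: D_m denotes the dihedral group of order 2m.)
Dimensions: 1, 1, 1, 1, 2, 2

Argument: There are 6 irreducibles (= number of conjugacy classes). Their dimensions d_i satisfy sum d_i^2 = |G| = 12: 1 + 1 + 1 + 1 + 4 + 4 = 12.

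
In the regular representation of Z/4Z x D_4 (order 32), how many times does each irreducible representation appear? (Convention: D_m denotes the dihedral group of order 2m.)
Each irreducible V_i of dimension d_i appears with multiplicity d_i, i.e. rho_reg = (direct sum over all irreducibles V_i) d_i V_i. The irreducible dimensions for Z/4Z x D_4 are 1, 1, 1, 1, 1, 1, 1, 1, 1, 1, 1, 1, 1, 1, 1, 1, 2, 2, 2, 2: 16 irreducibles of dimension 1, each with multiplicity 1; 4 irreducibles of dimension 2, each with multiplicity 2. Total dimension 16*1*1 + 4*2*2 = 32 = |G|.

Reasoning: General theorem: in the regular representation of a finite group G, each irreducible appears with multiplicity equal to its dimension. Check: dim(rho_reg) = sum d_i^2 = 1 + 1 + 1 + 1 + 1 + 1 + 1 + 1 + 1 + 1 + 1 + 1 + 1 + 1 + 1 + 1 + 4 + 4 + 4 + 4 = 32 = |G|.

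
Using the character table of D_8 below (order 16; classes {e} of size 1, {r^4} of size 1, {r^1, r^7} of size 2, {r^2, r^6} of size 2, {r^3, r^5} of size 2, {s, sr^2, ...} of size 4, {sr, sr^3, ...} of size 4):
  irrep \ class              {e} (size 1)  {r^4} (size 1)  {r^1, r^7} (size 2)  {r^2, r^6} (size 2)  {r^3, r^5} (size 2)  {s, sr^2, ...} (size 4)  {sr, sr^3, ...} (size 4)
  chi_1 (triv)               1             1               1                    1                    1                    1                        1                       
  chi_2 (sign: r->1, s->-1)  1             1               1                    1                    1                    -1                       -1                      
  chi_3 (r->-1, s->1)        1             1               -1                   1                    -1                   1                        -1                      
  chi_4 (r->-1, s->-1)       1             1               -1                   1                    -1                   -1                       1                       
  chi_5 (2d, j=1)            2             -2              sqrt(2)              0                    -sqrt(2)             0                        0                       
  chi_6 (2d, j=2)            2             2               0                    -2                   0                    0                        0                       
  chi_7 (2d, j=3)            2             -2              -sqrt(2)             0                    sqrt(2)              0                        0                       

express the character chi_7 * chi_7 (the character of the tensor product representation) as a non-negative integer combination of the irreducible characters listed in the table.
chi_7 tensor chi_7 = chi_1 + chi_2 + chi_6 (all other irreducibles have multiplicity 0).

Justification: The character of a tensor product is the pointwise product (chi_7 * chi_7)(C) = chi_7(C) * chi_7(C):
  {e}: (2)*(2), {r^4}: (-2)*(-2), {r^1, r^7}: (-sqrt(2))*(-sqrt(2)), {r^2, r^6}: (0)*(0), {r^3, r^5}: (sqrt(2))*(sqrt(2)), {s, sr^2, ...}: (0)*(0), {sr, sr^3, ...}: (0)*(0)
so (chi_7 * chi_7) takes values
  {e} -> 4, {r^4} -> 4, {r^1, r^7} -> 2, {r^2, r^6} -> 0, {r^3, r^5} -> 2, {s, sr^2, ...} -> 0, {sr, sr^3, ...} -> 0.
Now take the inner product of this character with each irreducible chi from the table, <chi_7*chi_7, chi> = (1/16) sum_C |C| (chi_7*chi_7)(C) conj(chi(C)):
  <chi_7*chi_7, chi_1> = (1/16)[1*(4)*conj(1) + 1*(4)*conj(1) + 2*(2)*conj(1) + 2*(0)*conj(1) + 2*(2)*conj(1) + 4*(0)*conj(1) + 4*(0)*conj(1)]
      = (1/16)[(4) + (4) + (4) + (0) + (4) + (0) + (0)] = 16/16 = 1
  <chi_7*chi_7, chi_2> = (1/16)[1*(4)*conj(1) + 1*(4)*conj(1) + 2*(2)*conj(1) + 2*(0)*conj(1) + 2*(2)*conj(1) + 4*(0)*conj(-1) + 4*(0)*conj(-1)]
      = (1/16)[(4) + (4) + (4) + (0) + (4) + (0) + (0)] = 16/16 = 1
  <chi_7*chi_7, chi_3> = (1/16)[1*(4)*conj(1) + 1*(4)*conj(1) + 2*(2)*conj(-1) + 2*(0)*conj(1) + 2*(2)*conj(-1) + 4*(0)*conj(1) + 4*(0)*conj(-1)]
      = (1/16)[(4) + (4) + (-4) + (0) + (-4) + (0) + (0)] = 0/16 = 0
  <chi_7*chi_7, chi_4> = (1/16)[1*(4)*conj(1) + 1*(4)*conj(1) + 2*(2)*conj(-1) + 2*(0)*conj(1) + 2*(2)*conj(-1) + 4*(0)*conj(-1) + 4*(0)*conj(1)]
      = (1/16)[(4) + (4) + (-4) + (0) + (-4) + (0) + (0)] = 0/16 = 0
  <chi_7*chi_7, chi_5> = (1/16)[1*(4)*conj(2) + 1*(4)*conj(-2) + 2*(2)*conj(sqrt(2)) + 2*(0)*conj(0) + 2*(2)*conj(-sqrt(2)) + 4*(0)*conj(0) + 4*(0)*conj(0)]
      = (1/16)[(8) + (-8) + (4*sqrt(2)) + (0) + (-4*sqrt(2)) + (0) + (0)] = 0/16 = 0
  <chi_7*chi_7, chi_6> = (1/16)[1*(4)*conj(2) + 1*(4)*conj(2) + 2*(2)*conj(0) + 2*(0)*conj(-2) + 2*(2)*conj(0) + 4*(0)*conj(0) + 4*(0)*conj(0)]
      = (1/16)[(8) + (8) + (0) + (0) + (0) + (0) + (0)] = 16/16 = 1
  <chi_7*chi_7, chi_7> = (1/16)[1*(4)*conj(2) + 1*(4)*conj(-2) + 2*(2)*conj(-sqrt(2)) + 2*(0)*conj(0) + 2*(2)*conj(sqrt(2)) + 4*(0)*conj(0) + 4*(0)*conj(0)]
      = (1/16)[(8) + (-8) + (-4*sqrt(2)) + (0) + (4*sqrt(2)) + (0) + (0)] = 0/16 = 0
Hence the multiplicities are chi_1: 1, chi_2: 1, chi_6: 1. Dimension check: dim(chi_7)*dim(chi_7) = 2*2 = 4 and sum (mult * dim) = 1*1 + 1*1 + 1*2 = 4.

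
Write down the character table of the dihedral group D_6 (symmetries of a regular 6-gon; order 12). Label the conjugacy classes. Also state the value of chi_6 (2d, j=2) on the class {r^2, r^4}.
Conjugacy classes: {e} of size 1, {r^3} of size 1, {r^1, r^5} of size 2, {r^2, r^4} of size 2, {s, sr^2, ...} of size 3, {sr, sr^3, ...} of size 3.
Character table:
  irrep \ class              {e} (size 1)  {r^3} (size 1)  {r^1, r^5} (size 2)  {r^2, r^4} (size 2)  {s, sr^2, ...} (size 3)  {sr, sr^3, ...} (size 3)
  chi_1 (triv)               1             1               1                    1                    1                        1                       
  chi_2 (sign: r->1, s->-1)  1             1               1                    1                    -1                       -1                      
  chi_3 (r->-1, s->1)        1             -1              -1                   1                    1                        -1                      
  chi_4 (r->-1, s->-1)       1             -1              -1                   1                    -1                       1                       
  chi_5 (2d, j=1)            2             -2              1                    -1                   0                        0                       
  chi_6 (2d, j=2)            2             2               -1                   -1                   0                        0                       

Spot check: chi_6 (2d, j=2) on {r^2, r^4} = -1.

Reasoning: D_6 has order 2*6 = 12 with 6 conjugacy classes, hence 6 irreducibles. Sum of squared dims 1 + 1 + 1 + 1 + 4 + 4 = 12 = |G|. Linear characters come from the abelianisation; the 2-dimensional irreps have character r^k -> 2*cos(2*pi*j*k/6), reflections -> 0.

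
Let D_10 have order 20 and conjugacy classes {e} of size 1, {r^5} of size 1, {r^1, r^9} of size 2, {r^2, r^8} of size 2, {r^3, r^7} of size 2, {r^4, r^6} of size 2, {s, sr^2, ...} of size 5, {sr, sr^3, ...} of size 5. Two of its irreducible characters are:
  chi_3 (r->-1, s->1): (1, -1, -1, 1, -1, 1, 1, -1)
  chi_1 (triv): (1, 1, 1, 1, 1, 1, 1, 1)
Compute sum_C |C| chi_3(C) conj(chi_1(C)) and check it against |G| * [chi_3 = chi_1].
Sum = 0; so <chi_3, chi_1> = 0 (distinct irreducibles are orthogonal).

Proof sketch: Compute term by term over conjugacy classes (|C| * chi_3(C) * conj(chi_1(C))):
  1*(1)*conj(1) + 1*(-1)*conj(1) + 2*(-1)*conj(1) + 2*(1)*conj(1) + 2*(-1)*conj(1) + 2*(1)*conj(1) + 5*(1)*conj(1) + 5*(-1)*conj(1)
  = (1) + (-1) + (-2) + (2) + (-2) + (2) + (5) + (-5)
  = 0.
Dividing by |G| = 20 gives 0/20 = 0, matching the row-orthogonality relation <chi_3, chi_1> = [chi_3 = chi_1].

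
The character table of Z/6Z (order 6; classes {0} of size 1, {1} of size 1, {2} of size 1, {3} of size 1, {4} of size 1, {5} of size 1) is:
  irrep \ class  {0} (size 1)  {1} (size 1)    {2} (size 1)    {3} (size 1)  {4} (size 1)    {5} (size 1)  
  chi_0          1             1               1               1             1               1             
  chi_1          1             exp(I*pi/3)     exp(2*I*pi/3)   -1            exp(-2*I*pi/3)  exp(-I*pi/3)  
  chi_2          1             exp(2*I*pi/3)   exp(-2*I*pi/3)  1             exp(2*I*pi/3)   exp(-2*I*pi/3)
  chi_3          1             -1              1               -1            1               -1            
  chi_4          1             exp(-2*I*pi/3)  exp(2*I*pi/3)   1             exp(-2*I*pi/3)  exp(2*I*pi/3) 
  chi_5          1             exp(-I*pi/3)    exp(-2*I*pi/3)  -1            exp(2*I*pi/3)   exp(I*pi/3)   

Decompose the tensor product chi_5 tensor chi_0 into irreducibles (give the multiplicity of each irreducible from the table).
chi_5 tensor chi_0 = chi_5 (all other irreducibles have multiplicity 0).

Working: The character of a tensor product is the pointwise product (chi_5 * chi_0)(C) = chi_5(C) * chi_0(C):
  {0}: (1)*(1), {1}: (exp(-I*pi/3))*(1), {2}: (exp(-2*I*pi/3))*(1), {3}: (-1)*(1), {4}: (exp(2*I*pi/3))*(1), {5}: (exp(I*pi/3))*(1)
so (chi_5 * chi_0) takes values
  {0} -> 1, {1} -> exp(-I*pi/3), {2} -> exp(-2*I*pi/3), {3} -> -1, {4} -> exp(2*I*pi/3), {5} -> exp(I*pi/3).
Now take the inner product of this character with each irreducible chi from the table, <chi_5*chi_0, chi> = (1/6) sum_C |C| (chi_5*chi_0)(C) conj(chi(C)):
  <chi_5*chi_0, chi_0> = (1/6)[1*(1)*conj(1) + 1*(exp(-I*pi/3))*conj(1) + 1*(exp(-2*I*pi/3))*conj(1) + 1*(-1)*conj(1) + 1*(exp(2*I*pi/3))*conj(1) + 1*(exp(I*pi/3))*conj(1)]
      = (1/6)[(1) + (exp(-I*pi/3)) + (exp(-2*I*pi/3)) + (-1) + (exp(2*I*pi/3)) + (exp(I*pi/3))] = 0/6 = 0
  <chi_5*chi_0, chi_1> = (1/6)[1*(1)*conj(1) + 1*(exp(-I*pi/3))*conj(exp(I*pi/3)) + 1*(exp(-2*I*pi/3))*conj(exp(2*I*pi/3)) + 1*(-1)*conj(-1) + 1*(exp(2*I*pi/3))*conj(exp(-2*I*pi/3)) + 1*(exp(I*pi/3))*conj(exp(-I*pi/3))]
      = (1/6)[(1) + (exp(-2*I*pi/3)) + (exp(2*I*pi/3)) + (1) + (exp(-2*I*pi/3)) + (exp(2*I*pi/3))] = 0/6 = 0
  <chi_5*chi_0, chi_2> = (1/6)[1*(1)*conj(1) + 1*(exp(-I*pi/3))*conj(exp(2*I*pi/3)) + 1*(exp(-2*I*pi/3))*conj(exp(-2*I*pi/3)) + 1*(-1)*conj(1) + 1*(exp(2*I*pi/3))*conj(exp(2*I*pi/3)) + 1*(exp(I*pi/3))*conj(exp(-2*I*pi/3))]
      = (1/6)[(1) + (-1) + (1) + (-1) + (1) + (-1)] = 0/6 = 0
  <chi_5*chi_0, chi_3> = (1/6)[1*(1)*conj(1) + 1*(exp(-I*pi/3))*conj(-1) + 1*(exp(-2*I*pi/3))*conj(1) + 1*(-1)*conj(-1) + 1*(exp(2*I*pi/3))*conj(1) + 1*(exp(I*pi/3))*conj(-1)]
      = (1/6)[(1) + (-exp(-I*pi/3)) + (exp(-2*I*pi/3)) + (1) + (exp(2*I*pi/3)) + (-exp(I*pi/3))] = 0/6 = 0
  <chi_5*chi_0, chi_4> = (1/6)[1*(1)*conj(1) + 1*(exp(-I*pi/3))*conj(exp(-2*I*pi/3)) + 1*(exp(-2*I*pi/3))*conj(exp(2*I*pi/3)) + 1*(-1)*conj(1) + 1*(exp(2*I*pi/3))*conj(exp(-2*I*pi/3)) + 1*(exp(I*pi/3))*conj(exp(2*I*pi/3))]
      = (1/6)[(1) + (exp(I*pi/3)) + (exp(2*I*pi/3)) + (-1) + (exp(-2*I*pi/3)) + (exp(-I*pi/3))] = 0/6 = 0
  <chi_5*chi_0, chi_5> = (1/6)[1*(1)*conj(1) + 1*(exp(-I*pi/3))*conj(exp(-I*pi/3)) + 1*(exp(-2*I*pi/3))*conj(exp(-2*I*pi/3)) + 1*(-1)*conj(-1) + 1*(exp(2*I*pi/3))*conj(exp(2*I*pi/3)) + 1*(exp(I*pi/3))*conj(exp(I*pi/3))]
      = (1/6)[(1) + (1) + (1) + (1) + (1) + (1)] = 6/6 = 1
(Exp terms are combined using exp(i*s)*conj(exp(i*t)) = exp(i*(s-t)), and sums of them are collapsed using the identity that for every m > 1 the m distinct m-th roots of unity sum to 0, e.g. 1 + exp(2*I*pi/3) + exp(-2*I*pi/3) = 0.)
Hence the multiplicities are chi_5: 1. Dimension check: dim(chi_5)*dim(chi_0) = 1*1 = 1 and sum (mult * dim) = 1*1 = 1.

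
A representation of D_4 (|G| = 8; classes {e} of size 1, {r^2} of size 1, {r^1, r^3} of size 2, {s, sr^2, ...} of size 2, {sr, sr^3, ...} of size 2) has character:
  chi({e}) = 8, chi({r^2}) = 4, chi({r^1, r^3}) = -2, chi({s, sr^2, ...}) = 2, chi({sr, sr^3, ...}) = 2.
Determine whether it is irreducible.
Not irreducible (reducible): <chi, chi> = 13 > 1.

Explanation: <chi, chi> = (1/|G|) sum_C |C| * |chi(C)|^2 = (1/8)[1*|8|^2 + 1*|4|^2 + 2*|-2|^2 + 2*|2|^2 + 2*|2|^2]
  = (1/8)[(64) + (16) + (8) + (8) + (8)] = 104/8 = 13.
A character is irreducible iff <chi, chi> = 1, so this representation is reducible.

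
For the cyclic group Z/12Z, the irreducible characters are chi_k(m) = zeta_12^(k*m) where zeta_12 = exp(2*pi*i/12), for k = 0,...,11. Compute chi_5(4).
chi_5(4) = zeta_12^20 = exp(-2*I*pi/3)

Derivation: chi_5(4) = zeta_12^(5*4) = zeta_12^20. Since zeta_12^12 = 1, this equals zeta_12^8 = exp(2*pi*i*8/12) = exp(-2*I*pi/3).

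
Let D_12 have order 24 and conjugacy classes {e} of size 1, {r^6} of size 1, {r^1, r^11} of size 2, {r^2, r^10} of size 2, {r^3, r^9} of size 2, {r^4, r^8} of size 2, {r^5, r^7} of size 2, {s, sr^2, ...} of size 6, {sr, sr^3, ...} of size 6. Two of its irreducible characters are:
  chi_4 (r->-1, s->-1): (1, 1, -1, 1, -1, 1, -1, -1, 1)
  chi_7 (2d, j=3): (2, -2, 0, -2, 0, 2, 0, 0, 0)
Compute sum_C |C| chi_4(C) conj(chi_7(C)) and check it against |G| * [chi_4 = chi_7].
Sum = 0; so <chi_4, chi_7> = 0 (distinct irreducibles are orthogonal).

Argument: Compute term by term over conjugacy classes (|C| * chi_4(C) * conj(chi_7(C))):
  1*(1)*conj(2) + 1*(1)*conj(-2) + 2*(-1)*conj(0) + 2*(1)*conj(-2) + 2*(-1)*conj(0) + 2*(1)*conj(2) + 2*(-1)*conj(0) + 6*(-1)*conj(0) + 6*(1)*conj(0)
  = (2) + (-2) + (0) + (-4) + (0) + (4) + (0) + (0) + (0)
  = 0.
Dividing by |G| = 24 gives 0/24 = 0, matching the row-orthogonality relation <chi_4, chi_7> = [chi_4 = chi_7].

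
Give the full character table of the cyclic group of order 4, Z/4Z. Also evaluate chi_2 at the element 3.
Character table of Z/4Z (irreps indexed chi_0,...,chi_3 with chi_k(m) = zeta_4^(k*m), zeta_4 = exp(2*pi*i/4)):
  irrep \ class  {0} (size 1)  {1} (size 1)  {2} (size 1)  {3} (size 1)
  chi_0          1             1             1             1           
  chi_1          1             I             -1            -I          
  chi_2          1             -1            1             -1          
  chi_3          1             -I            -1            I           

Spot check: chi_2(3) = zeta_4^(2*3) = zeta_4^6 = -1.

Details: Z/4Z is abelian, so all 4 irreducible complex representations are 1-dimensional. They are given by chi_k(m) = zeta_4^(k*m) for k = 0,...,3. Row orthogonality: sum_m chi_k(m) conj(chi_l(m)) = 4 * [k = l].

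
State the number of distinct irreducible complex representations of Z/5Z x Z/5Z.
25

Explanation: The number of irreducible complex representations of a finite group equals its number of conjugacy classes. Z/5Z x Z/5Z is abelian of order 25, so every element is its own conjugacy class: 25 classes, so Z/5Z x Z/5Z (order 25) has exactly 25 irreducible complex representations.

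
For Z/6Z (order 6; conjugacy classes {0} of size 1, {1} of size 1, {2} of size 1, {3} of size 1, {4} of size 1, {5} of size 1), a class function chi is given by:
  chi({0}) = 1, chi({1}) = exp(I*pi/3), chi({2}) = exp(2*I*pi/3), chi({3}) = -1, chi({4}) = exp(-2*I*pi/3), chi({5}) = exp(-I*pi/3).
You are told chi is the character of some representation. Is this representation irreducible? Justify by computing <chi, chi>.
Irreducible: <chi, chi> = 1.

Argument: <chi, chi> = (1/|G|) sum_C |C| * |chi(C)|^2 = (1/6)[1*|1|^2 + 1*|exp(I*pi/3)|^2 + 1*|exp(2*I*pi/3)|^2 + 1*|-1|^2 + 1*|exp(-2*I*pi/3)|^2 + 1*|exp(-I*pi/3)|^2]
  = (1/6)[(1) + (1) + (1) + (1) + (1) + (1)] = 6/6 = 1.
(Exp terms are combined using exp(i*s)*conj(exp(i*t)) = exp(i*(s-t)), and sums of them are collapsed using the identity that for every m > 1 the m distinct m-th roots of unity sum to 0, e.g. 1 + exp(2*I*pi/3) + exp(-2*I*pi/3) = 0.)
A character is irreducible iff <chi, chi> = 1, so this representation is irreducible.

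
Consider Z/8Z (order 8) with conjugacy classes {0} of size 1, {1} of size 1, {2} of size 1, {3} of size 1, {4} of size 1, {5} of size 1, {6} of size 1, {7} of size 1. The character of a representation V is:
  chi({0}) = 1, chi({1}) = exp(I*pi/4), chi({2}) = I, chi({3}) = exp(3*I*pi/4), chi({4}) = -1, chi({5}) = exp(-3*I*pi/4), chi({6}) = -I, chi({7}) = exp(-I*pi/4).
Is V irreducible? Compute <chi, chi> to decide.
Irreducible: <chi, chi> = 1.

Explanation: <chi, chi> = (1/|G|) sum_C |C| * |chi(C)|^2 = (1/8)[1*|1|^2 + 1*|exp(I*pi/4)|^2 + 1*|I|^2 + 1*|exp(3*I*pi/4)|^2 + 1*|-1|^2 + 1*|exp(-3*I*pi/4)|^2 + 1*|-I|^2 + 1*|exp(-I*pi/4)|^2]
  = (1/8)[(1) + (1) + (1) + (1) + (1) + (1) + (1) + (1)] = 8/8 = 1.
(Exp terms are combined using exp(i*s)*conj(exp(i*t)) = exp(i*(s-t)), and sums of them are collapsed using the identity that for every m > 1 the m distinct m-th roots of unity sum to 0, e.g. 1 + exp(2*I*pi/3) + exp(-2*I*pi/3) = 0.)
A character is irreducible iff <chi, chi> = 1, so this representation is irreducible.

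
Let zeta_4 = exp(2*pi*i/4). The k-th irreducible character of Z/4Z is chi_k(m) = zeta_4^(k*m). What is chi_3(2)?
chi_3(2) = zeta_4^6 = -1

Solution. chi_3(2) = zeta_4^(3*2) = zeta_4^6. Since zeta_4^4 = 1, this equals zeta_4^2 = exp(2*pi*i*2/4) = -1.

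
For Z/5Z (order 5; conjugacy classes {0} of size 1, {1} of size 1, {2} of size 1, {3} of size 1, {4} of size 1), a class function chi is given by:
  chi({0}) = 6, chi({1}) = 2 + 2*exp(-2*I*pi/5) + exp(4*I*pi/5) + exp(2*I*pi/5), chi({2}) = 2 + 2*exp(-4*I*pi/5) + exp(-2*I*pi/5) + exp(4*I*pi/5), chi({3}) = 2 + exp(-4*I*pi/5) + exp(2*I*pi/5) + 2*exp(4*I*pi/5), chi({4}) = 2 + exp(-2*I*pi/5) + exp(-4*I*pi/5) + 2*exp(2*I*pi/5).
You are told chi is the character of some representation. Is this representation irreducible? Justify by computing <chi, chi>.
Not irreducible (reducible): <chi, chi> = 10 > 1.

Reasoning: <chi, chi> = (1/|G|) sum_C |C| * |chi(C)|^2 = (1/5)[1*|6|^2 + 1*|2 + 2*exp(-2*I*pi/5) + exp(4*I*pi/5) + exp(2*I*pi/5)|^2 + 1*|2 + 2*exp(-4*I*pi/5) + exp(-2*I*pi/5) + exp(4*I*pi/5)|^2 + 1*|2 + exp(-4*I*pi/5) + exp(2*I*pi/5) + 2*exp(4*I*pi/5)|^2 + 1*|2 + exp(-2*I*pi/5) + exp(-4*I*pi/5) + 2*exp(2*I*pi/5)|^2]
  = (1/5)[(36) + (10 + 7*exp(-2*I*pi/5) + 6*exp(-4*I*pi/5) + 6*exp(4*I*pi/5) + 7*exp(2*I*pi/5)) + (10 + 6*exp(-2*I*pi/5) + 7*exp(-4*I*pi/5) + 7*exp(4*I*pi/5) + 6*exp(2*I*pi/5)) + (10 + 6*exp(-2*I*pi/5) + 7*exp(-4*I*pi/5) + 7*exp(4*I*pi/5) + 6*exp(2*I*pi/5)) + (10 + 7*exp(-2*I*pi/5) + 6*exp(-4*I*pi/5) + 6*exp(4*I*pi/5) + 7*exp(2*I*pi/5))] = 50/5 = 10.
(Exp terms are combined using exp(i*s)*conj(exp(i*t)) = exp(i*(s-t)), and sums of them are collapsed using the identity that for every m > 1 the m distinct m-th roots of unity sum to 0, e.g. 1 + exp(2*I*pi/3) + exp(-2*I*pi/3) = 0.)
A character is irreducible iff <chi, chi> = 1, so this representation is reducible.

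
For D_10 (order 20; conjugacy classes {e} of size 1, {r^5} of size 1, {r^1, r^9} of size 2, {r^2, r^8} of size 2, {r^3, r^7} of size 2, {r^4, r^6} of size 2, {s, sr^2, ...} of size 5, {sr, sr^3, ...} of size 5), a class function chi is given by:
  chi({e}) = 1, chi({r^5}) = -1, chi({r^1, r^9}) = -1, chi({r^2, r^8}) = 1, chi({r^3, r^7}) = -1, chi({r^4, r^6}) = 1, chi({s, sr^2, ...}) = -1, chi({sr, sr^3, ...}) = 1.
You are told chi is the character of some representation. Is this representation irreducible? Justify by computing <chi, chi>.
Irreducible: <chi, chi> = 1.

Argument: <chi, chi> = (1/|G|) sum_C |C| * |chi(C)|^2 = (1/20)[1*|1|^2 + 1*|-1|^2 + 2*|-1|^2 + 2*|1|^2 + 2*|-1|^2 + 2*|1|^2 + 5*|-1|^2 + 5*|1|^2]
  = (1/20)[(1) + (1) + (2) + (2) + (2) + (2) + (5) + (5)] = 20/20 = 1.
A character is irreducible iff <chi, chi> = 1, so this representation is irreducible.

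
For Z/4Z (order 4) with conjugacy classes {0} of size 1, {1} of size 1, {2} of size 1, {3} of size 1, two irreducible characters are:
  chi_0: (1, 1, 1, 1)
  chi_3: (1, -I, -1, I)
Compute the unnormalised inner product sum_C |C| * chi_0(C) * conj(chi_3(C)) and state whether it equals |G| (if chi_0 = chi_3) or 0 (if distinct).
Sum = 0; so <chi_0, chi_3> = 0 (distinct irreducibles are orthogonal).

Details: Compute term by term over conjugacy classes (|C| * chi_0(C) * conj(chi_3(C))):
  1*(1)*conj(1) + 1*(1)*conj(-I) + 1*(1)*conj(-1) + 1*(1)*conj(I)
  = (1) + (I) + (-1) + (-I)
  = 0.
(Exp terms are combined using exp(i*s)*conj(exp(i*t)) = exp(i*(s-t)), and sums of them are collapsed using the identity that for every m > 1 the m distinct m-th roots of unity sum to 0, e.g. 1 + exp(2*I*pi/3) + exp(-2*I*pi/3) = 0.)
Dividing by |G| = 4 gives 0/4 = 0, matching the row-orthogonality relation <chi_0, chi_3> = [chi_0 = chi_3].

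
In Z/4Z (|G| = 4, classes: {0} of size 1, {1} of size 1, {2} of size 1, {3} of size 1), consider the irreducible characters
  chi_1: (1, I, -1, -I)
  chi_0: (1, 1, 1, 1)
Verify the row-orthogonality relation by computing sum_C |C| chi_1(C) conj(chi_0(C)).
Sum = 0; so <chi_1, chi_0> = 0 (distinct irreducibles are orthogonal).

Compute term by term over conjugacy classes (|C| * chi_1(C) * conj(chi_0(C))):
  1*(1)*conj(1) + 1*(I)*conj(1) + 1*(-1)*conj(1) + 1*(-I)*conj(1)
  = (1) + (I) + (-1) + (-I)
  = 0.
(Exp terms are combined using exp(i*s)*conj(exp(i*t)) = exp(i*(s-t)), and sums of them are collapsed using the identity that for every m > 1 the m distinct m-th roots of unity sum to 0, e.g. 1 + exp(2*I*pi/3) + exp(-2*I*pi/3) = 0.)
Dividing by |G| = 4 gives 0/4 = 0, matching the row-orthogonality relation <chi_1, chi_0> = [chi_1 = chi_0].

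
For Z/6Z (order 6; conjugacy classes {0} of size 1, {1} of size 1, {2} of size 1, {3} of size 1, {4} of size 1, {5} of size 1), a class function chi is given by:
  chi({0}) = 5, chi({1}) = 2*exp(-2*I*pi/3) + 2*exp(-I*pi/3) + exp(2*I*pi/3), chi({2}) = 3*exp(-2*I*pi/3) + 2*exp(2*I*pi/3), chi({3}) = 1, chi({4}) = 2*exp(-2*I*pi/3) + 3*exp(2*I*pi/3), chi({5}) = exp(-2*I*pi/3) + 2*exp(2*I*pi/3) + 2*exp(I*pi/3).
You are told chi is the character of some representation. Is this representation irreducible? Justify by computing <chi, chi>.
Not irreducible (reducible): <chi, chi> = 9 > 1.

Solution. <chi, chi> = (1/|G|) sum_C |C| * |chi(C)|^2 = (1/6)[1*|5|^2 + 1*|2*exp(-2*I*pi/3) + 2*exp(-I*pi/3) + exp(2*I*pi/3)|^2 + 1*|3*exp(-2*I*pi/3) + 2*exp(2*I*pi/3)|^2 + 1*|1|^2 + 1*|2*exp(-2*I*pi/3) + 3*exp(2*I*pi/3)|^2 + 1*|exp(-2*I*pi/3) + 2*exp(2*I*pi/3) + 2*exp(I*pi/3)|^2]
  = (1/6)[(25) + (7) + (7) + (1) + (7) + (7)] = 54/6 = 9.
(Exp terms are combined using exp(i*s)*conj(exp(i*t)) = exp(i*(s-t)), and sums of them are collapsed using the identity that for every m > 1 the m distinct m-th roots of unity sum to 0, e.g. 1 + exp(2*I*pi/3) + exp(-2*I*pi/3) = 0.)
A character is irreducible iff <chi, chi> = 1, so this representation is reducible.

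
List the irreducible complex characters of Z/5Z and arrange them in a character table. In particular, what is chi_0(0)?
Character table of Z/5Z (irreps indexed chi_0,...,chi_4 with chi_k(m) = zeta_5^(k*m), zeta_5 = exp(2*pi*i/5)):
  irrep \ class  {0} (size 1)  {1} (size 1)    {2} (size 1)    {3} (size 1)    {4} (size 1)  
  chi_0          1             1               1               1               1             
  chi_1          1             exp(2*I*pi/5)   exp(4*I*pi/5)   exp(-4*I*pi/5)  exp(-2*I*pi/5)
  chi_2          1             exp(4*I*pi/5)   exp(-2*I*pi/5)  exp(2*I*pi/5)   exp(-4*I*pi/5)
  chi_3          1             exp(-4*I*pi/5)  exp(2*I*pi/5)   exp(-2*I*pi/5)  exp(4*I*pi/5) 
  chi_4          1             exp(-2*I*pi/5)  exp(-4*I*pi/5)  exp(4*I*pi/5)   exp(2*I*pi/5) 

Spot check: chi_0(0) = zeta_5^(0*0) = zeta_5^0 = 1.

Justification: Z/5Z is abelian, so all 5 irreducible complex representations are 1-dimensional. They are given by chi_k(m) = zeta_5^(k*m) for k = 0,...,4. Row orthogonality: sum_m chi_k(m) conj(chi_l(m)) = 5 * [k = l].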